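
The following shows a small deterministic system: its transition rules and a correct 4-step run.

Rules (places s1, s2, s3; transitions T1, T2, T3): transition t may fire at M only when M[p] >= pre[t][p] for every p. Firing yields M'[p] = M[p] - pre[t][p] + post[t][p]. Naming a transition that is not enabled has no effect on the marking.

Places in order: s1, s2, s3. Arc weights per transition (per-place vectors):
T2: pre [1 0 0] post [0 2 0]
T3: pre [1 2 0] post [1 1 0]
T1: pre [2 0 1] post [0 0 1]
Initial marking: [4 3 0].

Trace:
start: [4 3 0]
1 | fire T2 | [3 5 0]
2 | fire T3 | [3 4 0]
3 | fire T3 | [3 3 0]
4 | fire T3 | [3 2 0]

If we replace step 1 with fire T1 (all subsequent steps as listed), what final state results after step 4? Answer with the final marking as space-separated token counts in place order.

4 1 0

(re-executing from step 1 with the substitution; state before step 1: [4 3 0])
1 | fire T1 | [4 3 0]
2 | fire T3 | [4 2 0]
3 | fire T3 | [4 1 0]
4 | fire T3 | [4 1 0]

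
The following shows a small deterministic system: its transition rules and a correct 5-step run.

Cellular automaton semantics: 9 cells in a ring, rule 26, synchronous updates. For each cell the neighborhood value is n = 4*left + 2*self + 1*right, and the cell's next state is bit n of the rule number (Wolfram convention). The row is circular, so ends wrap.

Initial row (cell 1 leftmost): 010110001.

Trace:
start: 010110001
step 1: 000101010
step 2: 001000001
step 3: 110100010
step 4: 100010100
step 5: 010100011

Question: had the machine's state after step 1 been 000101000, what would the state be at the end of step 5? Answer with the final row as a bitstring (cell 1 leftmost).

010000011

state after step 1 := 000101000
step 2: 001000100
step 3: 010101010
step 4: 100000001
step 5: 010000011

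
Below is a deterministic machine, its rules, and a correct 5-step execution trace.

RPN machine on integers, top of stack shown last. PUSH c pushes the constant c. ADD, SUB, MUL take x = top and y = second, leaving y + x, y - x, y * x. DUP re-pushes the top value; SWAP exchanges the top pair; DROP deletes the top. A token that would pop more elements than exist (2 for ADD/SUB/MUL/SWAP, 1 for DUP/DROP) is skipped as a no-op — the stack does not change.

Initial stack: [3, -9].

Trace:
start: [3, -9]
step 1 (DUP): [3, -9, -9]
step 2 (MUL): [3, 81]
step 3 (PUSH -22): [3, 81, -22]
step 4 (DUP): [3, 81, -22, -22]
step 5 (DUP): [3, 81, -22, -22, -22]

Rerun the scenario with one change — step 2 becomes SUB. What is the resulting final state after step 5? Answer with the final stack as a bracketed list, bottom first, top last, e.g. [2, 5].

(re-executing from step 2 with the substitution; state before step 2: [3, -9, -9])
step 2 (SUB): [3, 0]
step 3 (PUSH -22): [3, 0, -22]
step 4 (DUP): [3, 0, -22, -22]
step 5 (DUP): [3, 0, -22, -22, -22]

[3, 0, -22, -22, -22]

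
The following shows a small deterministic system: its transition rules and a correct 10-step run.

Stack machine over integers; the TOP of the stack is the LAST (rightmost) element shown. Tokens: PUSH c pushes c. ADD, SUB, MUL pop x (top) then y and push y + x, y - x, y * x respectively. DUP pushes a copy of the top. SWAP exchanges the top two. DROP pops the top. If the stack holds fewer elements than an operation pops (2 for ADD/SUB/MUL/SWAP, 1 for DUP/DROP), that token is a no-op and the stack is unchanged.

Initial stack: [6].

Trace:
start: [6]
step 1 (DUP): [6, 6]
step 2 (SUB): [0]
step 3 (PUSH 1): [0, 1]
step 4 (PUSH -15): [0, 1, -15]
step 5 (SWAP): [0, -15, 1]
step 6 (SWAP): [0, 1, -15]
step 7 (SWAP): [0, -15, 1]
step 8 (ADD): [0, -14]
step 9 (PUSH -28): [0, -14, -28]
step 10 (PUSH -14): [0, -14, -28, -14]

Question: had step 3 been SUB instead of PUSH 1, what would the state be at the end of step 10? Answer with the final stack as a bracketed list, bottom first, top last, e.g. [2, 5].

(re-executing from step 3 with the substitution; state before step 3: [0])
step 3 (SUB): [0]
step 4 (PUSH -15): [0, -15]
step 5 (SWAP): [-15, 0]
step 6 (SWAP): [0, -15]
step 7 (SWAP): [-15, 0]
step 8 (ADD): [-15]
step 9 (PUSH -28): [-15, -28]
step 10 (PUSH -14): [-15, -28, -14]

[-15, -28, -14]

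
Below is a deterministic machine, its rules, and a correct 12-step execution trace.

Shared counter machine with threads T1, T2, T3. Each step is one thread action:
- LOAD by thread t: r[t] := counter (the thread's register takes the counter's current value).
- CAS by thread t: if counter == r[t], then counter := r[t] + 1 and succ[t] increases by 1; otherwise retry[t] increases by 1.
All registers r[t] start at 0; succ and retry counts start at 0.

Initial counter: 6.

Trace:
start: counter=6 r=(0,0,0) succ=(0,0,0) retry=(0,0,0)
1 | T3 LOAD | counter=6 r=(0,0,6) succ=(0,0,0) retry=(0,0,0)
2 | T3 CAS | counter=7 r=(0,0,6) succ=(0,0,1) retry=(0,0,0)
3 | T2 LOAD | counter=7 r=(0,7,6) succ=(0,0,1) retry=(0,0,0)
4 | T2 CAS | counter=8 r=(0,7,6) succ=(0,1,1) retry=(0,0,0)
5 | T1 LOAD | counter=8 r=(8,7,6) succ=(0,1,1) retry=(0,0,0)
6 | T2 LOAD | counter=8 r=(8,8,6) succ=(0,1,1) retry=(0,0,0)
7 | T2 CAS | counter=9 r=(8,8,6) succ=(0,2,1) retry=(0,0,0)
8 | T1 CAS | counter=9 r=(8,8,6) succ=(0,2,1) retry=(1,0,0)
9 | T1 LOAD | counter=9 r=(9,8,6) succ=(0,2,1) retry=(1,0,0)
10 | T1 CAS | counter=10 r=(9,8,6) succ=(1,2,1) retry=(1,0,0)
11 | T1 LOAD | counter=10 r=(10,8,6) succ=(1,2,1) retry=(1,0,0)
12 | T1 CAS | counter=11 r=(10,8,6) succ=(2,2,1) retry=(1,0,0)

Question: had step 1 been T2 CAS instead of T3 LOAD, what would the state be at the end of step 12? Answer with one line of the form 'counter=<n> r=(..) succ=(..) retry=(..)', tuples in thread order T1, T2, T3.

(re-executing from step 1 with the substitution; state before step 1: counter=6 r=(0,0,0) succ=(0,0,0) retry=(0,0,0))
1 | T2 CAS | counter=6 r=(0,0,0) succ=(0,0,0) retry=(0,1,0)
2 | T3 CAS | counter=6 r=(0,0,0) succ=(0,0,0) retry=(0,1,1)
3 | T2 LOAD | counter=6 r=(0,6,0) succ=(0,0,0) retry=(0,1,1)
4 | T2 CAS | counter=7 r=(0,6,0) succ=(0,1,0) retry=(0,1,1)
5 | T1 LOAD | counter=7 r=(7,6,0) succ=(0,1,0) retry=(0,1,1)
6 | T2 LOAD | counter=7 r=(7,7,0) succ=(0,1,0) retry=(0,1,1)
7 | T2 CAS | counter=8 r=(7,7,0) succ=(0,2,0) retry=(0,1,1)
8 | T1 CAS | counter=8 r=(7,7,0) succ=(0,2,0) retry=(1,1,1)
9 | T1 LOAD | counter=8 r=(8,7,0) succ=(0,2,0) retry=(1,1,1)
10 | T1 CAS | counter=9 r=(8,7,0) succ=(1,2,0) retry=(1,1,1)
11 | T1 LOAD | counter=9 r=(9,7,0) succ=(1,2,0) retry=(1,1,1)
12 | T1 CAS | counter=10 r=(9,7,0) succ=(2,2,0) retry=(1,1,1)

counter=10 r=(9,7,0) succ=(2,2,0) retry=(1,1,1)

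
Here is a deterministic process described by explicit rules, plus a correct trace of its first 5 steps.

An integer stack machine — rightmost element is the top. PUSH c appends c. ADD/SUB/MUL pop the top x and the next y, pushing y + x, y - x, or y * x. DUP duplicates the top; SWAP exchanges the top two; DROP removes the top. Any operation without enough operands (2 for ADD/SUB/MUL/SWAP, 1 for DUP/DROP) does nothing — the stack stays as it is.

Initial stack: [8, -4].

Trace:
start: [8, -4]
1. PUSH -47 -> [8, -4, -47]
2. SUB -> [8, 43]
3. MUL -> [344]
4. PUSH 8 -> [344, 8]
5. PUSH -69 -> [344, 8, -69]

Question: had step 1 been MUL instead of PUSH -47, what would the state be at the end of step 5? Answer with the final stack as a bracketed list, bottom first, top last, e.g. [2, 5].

(re-executing from step 1 with the substitution; state before step 1: [8, -4])
1. MUL -> [-32]
2. SUB -> [-32]
3. MUL -> [-32]
4. PUSH 8 -> [-32, 8]
5. PUSH -69 -> [-32, 8, -69]

[-32, 8, -69]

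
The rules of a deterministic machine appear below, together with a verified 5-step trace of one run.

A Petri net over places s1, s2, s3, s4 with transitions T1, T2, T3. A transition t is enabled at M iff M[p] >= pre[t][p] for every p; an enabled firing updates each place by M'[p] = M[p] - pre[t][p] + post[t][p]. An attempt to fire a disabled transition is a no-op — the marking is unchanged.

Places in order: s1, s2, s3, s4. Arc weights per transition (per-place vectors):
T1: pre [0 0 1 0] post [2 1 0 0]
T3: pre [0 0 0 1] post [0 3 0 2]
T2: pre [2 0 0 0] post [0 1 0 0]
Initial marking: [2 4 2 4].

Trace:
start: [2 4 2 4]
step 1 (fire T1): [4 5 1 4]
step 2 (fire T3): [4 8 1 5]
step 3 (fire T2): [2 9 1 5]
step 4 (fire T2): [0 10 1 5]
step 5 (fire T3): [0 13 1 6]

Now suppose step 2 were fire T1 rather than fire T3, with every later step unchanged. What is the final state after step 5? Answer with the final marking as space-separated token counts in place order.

(re-executing from step 2 with the substitution; state before step 2: [4 5 1 4])
step 2 (fire T1): [6 6 0 4]
step 3 (fire T2): [4 7 0 4]
step 4 (fire T2): [2 8 0 4]
step 5 (fire T3): [2 11 0 5]

2 11 0 5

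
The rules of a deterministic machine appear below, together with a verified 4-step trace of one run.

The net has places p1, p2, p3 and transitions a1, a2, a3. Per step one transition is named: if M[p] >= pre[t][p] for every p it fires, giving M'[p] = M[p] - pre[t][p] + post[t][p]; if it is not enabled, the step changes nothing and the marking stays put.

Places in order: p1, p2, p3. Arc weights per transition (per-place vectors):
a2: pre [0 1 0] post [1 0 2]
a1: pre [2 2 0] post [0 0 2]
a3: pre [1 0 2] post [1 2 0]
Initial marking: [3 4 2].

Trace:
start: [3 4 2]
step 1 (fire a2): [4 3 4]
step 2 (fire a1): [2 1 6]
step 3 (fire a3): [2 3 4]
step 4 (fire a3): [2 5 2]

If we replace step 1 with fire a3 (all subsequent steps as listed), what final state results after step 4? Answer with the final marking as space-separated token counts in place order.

(re-executing from step 1 with the substitution; state before step 1: [3 4 2])
step 1 (fire a3): [3 6 0]
step 2 (fire a1): [1 4 2]
step 3 (fire a3): [1 6 0]
step 4 (fire a3): [1 6 0]

1 6 0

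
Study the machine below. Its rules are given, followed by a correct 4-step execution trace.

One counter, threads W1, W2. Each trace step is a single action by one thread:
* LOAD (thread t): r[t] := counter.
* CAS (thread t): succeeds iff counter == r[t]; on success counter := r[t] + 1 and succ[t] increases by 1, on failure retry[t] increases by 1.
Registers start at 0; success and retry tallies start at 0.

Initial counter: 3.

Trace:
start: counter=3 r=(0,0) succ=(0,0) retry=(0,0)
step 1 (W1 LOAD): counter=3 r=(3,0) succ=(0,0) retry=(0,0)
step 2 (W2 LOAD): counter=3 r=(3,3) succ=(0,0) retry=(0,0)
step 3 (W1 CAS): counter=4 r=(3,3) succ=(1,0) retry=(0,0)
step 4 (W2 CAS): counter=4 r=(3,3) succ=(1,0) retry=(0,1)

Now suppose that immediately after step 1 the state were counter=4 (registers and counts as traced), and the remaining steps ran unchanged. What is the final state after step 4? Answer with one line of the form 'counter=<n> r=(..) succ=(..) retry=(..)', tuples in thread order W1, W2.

state after step 1 := counter=4 r=(3,0) succ=(0,0) retry=(0,0)
step 2 (W2 LOAD): counter=4 r=(3,4) succ=(0,0) retry=(0,0)
step 3 (W1 CAS): counter=4 r=(3,4) succ=(0,0) retry=(1,0)
step 4 (W2 CAS): counter=5 r=(3,4) succ=(0,1) retry=(1,0)

counter=5 r=(3,4) succ=(0,1) retry=(1,0)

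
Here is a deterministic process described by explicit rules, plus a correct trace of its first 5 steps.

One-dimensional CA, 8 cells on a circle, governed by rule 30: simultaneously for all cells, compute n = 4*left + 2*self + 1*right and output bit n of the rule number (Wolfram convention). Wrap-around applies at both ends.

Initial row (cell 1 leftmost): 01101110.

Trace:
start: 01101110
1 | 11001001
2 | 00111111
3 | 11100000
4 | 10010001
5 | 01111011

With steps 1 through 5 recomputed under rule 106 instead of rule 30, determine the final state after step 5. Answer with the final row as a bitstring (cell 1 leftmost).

(re-executing steps 1..5 under rule 106; state before step 1: 01101110)
1 | 11111010
2 | 10001101
3 | 10011111
4 | 10110000
5 | 01110001

01110001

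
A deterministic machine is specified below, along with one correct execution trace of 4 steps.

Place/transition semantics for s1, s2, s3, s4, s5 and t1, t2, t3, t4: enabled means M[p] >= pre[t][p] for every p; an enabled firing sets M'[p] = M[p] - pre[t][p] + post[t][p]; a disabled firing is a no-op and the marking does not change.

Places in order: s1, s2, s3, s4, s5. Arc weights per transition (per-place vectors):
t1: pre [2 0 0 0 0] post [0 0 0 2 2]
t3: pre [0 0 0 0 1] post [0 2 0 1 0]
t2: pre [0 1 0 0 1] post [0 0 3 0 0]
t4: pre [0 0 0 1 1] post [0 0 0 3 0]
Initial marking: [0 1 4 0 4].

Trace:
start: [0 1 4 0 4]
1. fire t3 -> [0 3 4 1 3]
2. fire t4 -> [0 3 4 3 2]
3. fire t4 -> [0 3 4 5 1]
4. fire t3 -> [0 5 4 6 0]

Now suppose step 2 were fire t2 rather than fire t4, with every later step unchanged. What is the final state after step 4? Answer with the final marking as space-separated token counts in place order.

0 4 7 4 0

(re-executing from step 2 with the substitution; state before step 2: [0 3 4 1 3])
2. fire t2 -> [0 2 7 1 2]
3. fire t4 -> [0 2 7 3 1]
4. fire t3 -> [0 4 7 4 0]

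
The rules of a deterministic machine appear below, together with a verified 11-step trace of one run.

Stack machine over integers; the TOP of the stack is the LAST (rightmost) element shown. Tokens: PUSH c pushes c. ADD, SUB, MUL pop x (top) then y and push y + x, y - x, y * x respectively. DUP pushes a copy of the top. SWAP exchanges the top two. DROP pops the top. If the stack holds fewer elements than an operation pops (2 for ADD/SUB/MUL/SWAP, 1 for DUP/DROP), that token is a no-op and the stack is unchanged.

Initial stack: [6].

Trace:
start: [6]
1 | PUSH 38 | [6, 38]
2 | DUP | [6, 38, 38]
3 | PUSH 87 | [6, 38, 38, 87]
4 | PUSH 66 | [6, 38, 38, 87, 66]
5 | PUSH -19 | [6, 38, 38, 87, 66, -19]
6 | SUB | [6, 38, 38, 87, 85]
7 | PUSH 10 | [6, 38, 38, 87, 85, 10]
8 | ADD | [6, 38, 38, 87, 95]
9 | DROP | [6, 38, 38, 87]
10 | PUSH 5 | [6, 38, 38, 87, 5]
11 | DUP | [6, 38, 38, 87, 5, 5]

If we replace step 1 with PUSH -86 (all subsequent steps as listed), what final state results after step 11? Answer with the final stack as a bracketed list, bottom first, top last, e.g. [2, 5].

[6, -86, -86, 87, 5, 5]

(re-executing from step 1 with the substitution; state before step 1: [6])
1 | PUSH -86 | [6, -86]
2 | DUP | [6, -86, -86]
3 | PUSH 87 | [6, -86, -86, 87]
4 | PUSH 66 | [6, -86, -86, 87, 66]
5 | PUSH -19 | [6, -86, -86, 87, 66, -19]
6 | SUB | [6, -86, -86, 87, 85]
7 | PUSH 10 | [6, -86, -86, 87, 85, 10]
8 | ADD | [6, -86, -86, 87, 95]
9 | DROP | [6, -86, -86, 87]
10 | PUSH 5 | [6, -86, -86, 87, 5]
11 | DUP | [6, -86, -86, 87, 5, 5]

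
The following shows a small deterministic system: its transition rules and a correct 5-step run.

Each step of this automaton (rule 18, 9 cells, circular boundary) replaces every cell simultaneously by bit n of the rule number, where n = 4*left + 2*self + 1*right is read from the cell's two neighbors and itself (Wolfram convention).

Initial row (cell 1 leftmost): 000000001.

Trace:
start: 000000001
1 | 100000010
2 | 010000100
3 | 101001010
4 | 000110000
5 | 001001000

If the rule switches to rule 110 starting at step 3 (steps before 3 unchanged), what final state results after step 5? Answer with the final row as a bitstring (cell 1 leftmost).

010110111

(re-executing steps 3..5 under rule 110; state before step 3: 010000100)
3 | 110001100
4 | 110011101
5 | 010110111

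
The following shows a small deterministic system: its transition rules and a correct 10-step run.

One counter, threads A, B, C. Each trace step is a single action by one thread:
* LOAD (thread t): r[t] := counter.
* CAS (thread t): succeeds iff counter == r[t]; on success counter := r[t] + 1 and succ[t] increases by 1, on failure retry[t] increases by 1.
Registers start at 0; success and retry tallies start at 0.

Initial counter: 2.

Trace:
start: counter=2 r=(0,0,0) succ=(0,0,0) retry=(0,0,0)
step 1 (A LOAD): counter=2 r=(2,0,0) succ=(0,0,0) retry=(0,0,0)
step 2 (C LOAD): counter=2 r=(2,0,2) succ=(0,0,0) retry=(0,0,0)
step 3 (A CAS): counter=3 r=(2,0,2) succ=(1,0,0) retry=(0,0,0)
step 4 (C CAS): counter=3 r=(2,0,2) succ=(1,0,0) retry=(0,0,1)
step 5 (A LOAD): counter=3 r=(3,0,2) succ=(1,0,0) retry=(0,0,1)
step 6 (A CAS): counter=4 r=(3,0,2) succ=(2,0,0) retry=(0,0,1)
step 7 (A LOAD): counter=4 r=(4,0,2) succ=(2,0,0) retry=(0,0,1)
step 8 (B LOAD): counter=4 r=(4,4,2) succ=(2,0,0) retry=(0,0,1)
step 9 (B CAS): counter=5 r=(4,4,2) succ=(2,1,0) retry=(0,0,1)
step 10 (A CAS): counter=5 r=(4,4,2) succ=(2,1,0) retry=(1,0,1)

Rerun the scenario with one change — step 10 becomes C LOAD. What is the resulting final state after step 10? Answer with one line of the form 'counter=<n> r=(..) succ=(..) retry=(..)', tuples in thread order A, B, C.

(re-executing from step 10 with the substitution; state before step 10: counter=5 r=(4,4,2) succ=(2,1,0) retry=(0,0,1))
step 10 (C LOAD): counter=5 r=(4,4,5) succ=(2,1,0) retry=(0,0,1)

counter=5 r=(4,4,5) succ=(2,1,0) retry=(0,0,1)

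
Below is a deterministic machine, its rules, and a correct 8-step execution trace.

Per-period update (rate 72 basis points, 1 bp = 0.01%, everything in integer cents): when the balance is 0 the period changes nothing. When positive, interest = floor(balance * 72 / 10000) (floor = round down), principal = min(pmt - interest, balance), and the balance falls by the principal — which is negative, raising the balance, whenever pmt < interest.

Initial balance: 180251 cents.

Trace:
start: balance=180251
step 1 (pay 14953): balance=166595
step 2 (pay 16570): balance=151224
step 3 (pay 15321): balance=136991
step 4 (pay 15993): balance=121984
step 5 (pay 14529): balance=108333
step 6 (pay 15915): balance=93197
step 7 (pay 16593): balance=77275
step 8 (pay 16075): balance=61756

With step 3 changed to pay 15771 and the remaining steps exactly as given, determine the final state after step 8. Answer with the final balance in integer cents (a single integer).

(re-executing from step 3 with the substitution; state before step 3: balance=151224)
step 3 (pay 15771): balance=136541
step 4 (pay 15993): balance=121531
step 5 (pay 14529): balance=107877
step 6 (pay 15915): balance=92738
step 7 (pay 16593): balance=76812
step 8 (pay 16075): balance=61290

61290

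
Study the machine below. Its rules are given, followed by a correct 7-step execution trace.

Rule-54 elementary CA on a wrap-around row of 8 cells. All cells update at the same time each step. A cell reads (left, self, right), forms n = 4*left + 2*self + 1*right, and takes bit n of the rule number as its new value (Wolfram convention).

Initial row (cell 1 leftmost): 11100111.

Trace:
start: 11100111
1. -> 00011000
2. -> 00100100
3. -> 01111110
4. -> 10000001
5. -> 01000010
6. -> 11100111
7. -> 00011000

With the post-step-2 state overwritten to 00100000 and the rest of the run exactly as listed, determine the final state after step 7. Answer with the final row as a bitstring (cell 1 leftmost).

state after step 2 := 00100000
3. -> 01110000
4. -> 10001000
5. -> 11011101
6. -> 00100010
7. -> 01110111

01110111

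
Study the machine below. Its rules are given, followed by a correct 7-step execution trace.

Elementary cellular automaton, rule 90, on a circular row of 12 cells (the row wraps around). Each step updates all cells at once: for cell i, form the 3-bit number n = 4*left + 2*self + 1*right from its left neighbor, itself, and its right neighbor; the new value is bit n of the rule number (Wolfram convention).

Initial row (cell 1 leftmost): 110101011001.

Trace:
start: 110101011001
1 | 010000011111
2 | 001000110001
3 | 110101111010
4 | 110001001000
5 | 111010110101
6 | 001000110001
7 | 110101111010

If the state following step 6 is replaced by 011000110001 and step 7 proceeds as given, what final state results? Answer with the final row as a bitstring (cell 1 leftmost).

011101111010

state after step 6 := 011000110001
7 | 011101111010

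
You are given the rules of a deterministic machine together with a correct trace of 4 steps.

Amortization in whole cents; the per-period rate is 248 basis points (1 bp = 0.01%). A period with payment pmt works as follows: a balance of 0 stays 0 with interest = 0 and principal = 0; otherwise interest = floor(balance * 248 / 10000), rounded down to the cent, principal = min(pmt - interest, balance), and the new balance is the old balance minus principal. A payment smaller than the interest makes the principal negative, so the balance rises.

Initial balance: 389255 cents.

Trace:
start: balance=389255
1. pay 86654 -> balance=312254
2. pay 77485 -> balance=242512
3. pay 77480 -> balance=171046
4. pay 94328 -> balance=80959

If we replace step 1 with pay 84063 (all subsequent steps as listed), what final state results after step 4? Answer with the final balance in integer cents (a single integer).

83749

(re-executing from step 1 with the substitution; state before step 1: balance=389255)
1. pay 84063 -> balance=314845
2. pay 77485 -> balance=245168
3. pay 77480 -> balance=173768
4. pay 94328 -> balance=83749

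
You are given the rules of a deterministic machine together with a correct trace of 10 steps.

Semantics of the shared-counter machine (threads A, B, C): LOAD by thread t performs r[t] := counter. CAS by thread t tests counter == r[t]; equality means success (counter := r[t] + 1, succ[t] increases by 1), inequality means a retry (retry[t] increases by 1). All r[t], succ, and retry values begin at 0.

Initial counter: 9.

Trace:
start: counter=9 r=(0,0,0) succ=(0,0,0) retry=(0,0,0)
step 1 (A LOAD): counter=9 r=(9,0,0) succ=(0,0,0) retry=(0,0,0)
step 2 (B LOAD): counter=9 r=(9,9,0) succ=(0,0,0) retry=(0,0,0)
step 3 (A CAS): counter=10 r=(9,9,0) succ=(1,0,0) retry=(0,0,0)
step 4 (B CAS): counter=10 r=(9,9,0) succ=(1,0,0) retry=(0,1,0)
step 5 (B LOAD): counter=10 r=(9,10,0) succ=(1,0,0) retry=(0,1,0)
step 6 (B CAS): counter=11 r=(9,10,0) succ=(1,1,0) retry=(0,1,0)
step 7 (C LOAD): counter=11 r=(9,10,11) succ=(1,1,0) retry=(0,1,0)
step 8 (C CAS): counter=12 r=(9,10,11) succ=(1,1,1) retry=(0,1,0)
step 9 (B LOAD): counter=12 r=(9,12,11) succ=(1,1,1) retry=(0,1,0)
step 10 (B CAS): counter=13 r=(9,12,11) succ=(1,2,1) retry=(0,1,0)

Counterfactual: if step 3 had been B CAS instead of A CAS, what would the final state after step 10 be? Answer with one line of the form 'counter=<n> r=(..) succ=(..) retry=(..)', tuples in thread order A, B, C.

counter=13 r=(9,12,11) succ=(0,3,1) retry=(0,1,0)

(re-executing from step 3 with the substitution; state before step 3: counter=9 r=(9,9,0) succ=(0,0,0) retry=(0,0,0))
step 3 (B CAS): counter=10 r=(9,9,0) succ=(0,1,0) retry=(0,0,0)
step 4 (B CAS): counter=10 r=(9,9,0) succ=(0,1,0) retry=(0,1,0)
step 5 (B LOAD): counter=10 r=(9,10,0) succ=(0,1,0) retry=(0,1,0)
step 6 (B CAS): counter=11 r=(9,10,0) succ=(0,2,0) retry=(0,1,0)
step 7 (C LOAD): counter=11 r=(9,10,11) succ=(0,2,0) retry=(0,1,0)
step 8 (C CAS): counter=12 r=(9,10,11) succ=(0,2,1) retry=(0,1,0)
step 9 (B LOAD): counter=12 r=(9,12,11) succ=(0,2,1) retry=(0,1,0)
step 10 (B CAS): counter=13 r=(9,12,11) succ=(0,3,1) retry=(0,1,0)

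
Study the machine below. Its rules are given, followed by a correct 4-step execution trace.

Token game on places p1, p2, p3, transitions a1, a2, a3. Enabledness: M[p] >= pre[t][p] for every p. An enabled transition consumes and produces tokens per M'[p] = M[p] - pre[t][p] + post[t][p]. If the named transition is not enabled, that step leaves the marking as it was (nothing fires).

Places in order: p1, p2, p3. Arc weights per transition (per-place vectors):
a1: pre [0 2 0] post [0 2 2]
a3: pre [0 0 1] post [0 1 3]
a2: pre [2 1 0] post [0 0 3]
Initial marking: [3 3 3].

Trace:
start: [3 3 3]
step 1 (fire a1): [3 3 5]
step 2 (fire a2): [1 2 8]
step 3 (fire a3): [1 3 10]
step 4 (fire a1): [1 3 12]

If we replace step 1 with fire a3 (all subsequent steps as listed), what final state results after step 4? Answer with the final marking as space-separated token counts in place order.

(re-executing from step 1 with the substitution; state before step 1: [3 3 3])
step 1 (fire a3): [3 4 5]
step 2 (fire a2): [1 3 8]
step 3 (fire a3): [1 4 10]
step 4 (fire a1): [1 4 12]

1 4 12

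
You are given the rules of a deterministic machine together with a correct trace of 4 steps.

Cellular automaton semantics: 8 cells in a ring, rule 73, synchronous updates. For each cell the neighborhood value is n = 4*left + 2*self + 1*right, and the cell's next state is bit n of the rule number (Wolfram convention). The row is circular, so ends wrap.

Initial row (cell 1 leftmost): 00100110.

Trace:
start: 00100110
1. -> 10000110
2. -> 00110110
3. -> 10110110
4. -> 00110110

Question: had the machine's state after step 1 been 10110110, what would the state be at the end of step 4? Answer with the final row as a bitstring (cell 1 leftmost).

00110110

state after step 1 := 10110110
2. -> 00110110
3. -> 10110110
4. -> 00110110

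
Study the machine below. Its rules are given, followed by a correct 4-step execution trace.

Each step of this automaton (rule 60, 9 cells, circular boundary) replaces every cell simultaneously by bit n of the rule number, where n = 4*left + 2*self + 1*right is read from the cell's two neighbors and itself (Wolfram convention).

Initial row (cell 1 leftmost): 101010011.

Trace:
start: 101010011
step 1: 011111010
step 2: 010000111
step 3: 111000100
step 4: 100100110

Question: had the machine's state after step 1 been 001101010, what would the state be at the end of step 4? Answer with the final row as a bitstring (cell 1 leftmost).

111001000

state after step 1 := 001101010
step 2: 001011111
step 3: 101110000
step 4: 111001000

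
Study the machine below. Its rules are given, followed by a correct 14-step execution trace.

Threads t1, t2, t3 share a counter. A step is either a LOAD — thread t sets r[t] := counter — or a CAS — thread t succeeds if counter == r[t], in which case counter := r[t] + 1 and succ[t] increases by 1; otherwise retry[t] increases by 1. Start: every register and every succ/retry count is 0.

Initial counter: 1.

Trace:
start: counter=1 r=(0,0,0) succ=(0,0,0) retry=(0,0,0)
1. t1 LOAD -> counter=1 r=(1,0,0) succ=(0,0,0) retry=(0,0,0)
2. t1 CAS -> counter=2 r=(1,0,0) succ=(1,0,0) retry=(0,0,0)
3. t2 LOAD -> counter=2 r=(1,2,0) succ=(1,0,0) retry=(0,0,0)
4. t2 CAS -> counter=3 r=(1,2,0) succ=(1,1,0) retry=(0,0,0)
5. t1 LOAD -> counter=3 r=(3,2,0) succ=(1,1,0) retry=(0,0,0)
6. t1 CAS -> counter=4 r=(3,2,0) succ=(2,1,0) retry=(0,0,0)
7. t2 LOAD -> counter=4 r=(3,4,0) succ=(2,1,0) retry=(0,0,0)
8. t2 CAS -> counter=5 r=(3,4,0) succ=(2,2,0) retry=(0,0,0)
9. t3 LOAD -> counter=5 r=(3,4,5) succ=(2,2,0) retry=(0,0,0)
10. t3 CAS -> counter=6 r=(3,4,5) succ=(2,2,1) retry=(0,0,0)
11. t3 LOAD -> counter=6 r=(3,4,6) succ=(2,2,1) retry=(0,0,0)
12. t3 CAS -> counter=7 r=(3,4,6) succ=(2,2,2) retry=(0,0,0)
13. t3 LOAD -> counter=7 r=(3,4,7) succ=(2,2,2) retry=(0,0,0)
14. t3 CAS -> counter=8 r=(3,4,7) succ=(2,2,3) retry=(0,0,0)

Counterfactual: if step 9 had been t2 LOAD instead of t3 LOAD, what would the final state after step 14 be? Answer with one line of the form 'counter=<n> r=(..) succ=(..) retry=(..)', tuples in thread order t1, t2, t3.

counter=7 r=(3,5,6) succ=(2,2,2) retry=(0,0,1)

(re-executing from step 9 with the substitution; state before step 9: counter=5 r=(3,4,0) succ=(2,2,0) retry=(0,0,0))
9. t2 LOAD -> counter=5 r=(3,5,0) succ=(2,2,0) retry=(0,0,0)
10. t3 CAS -> counter=5 r=(3,5,0) succ=(2,2,0) retry=(0,0,1)
11. t3 LOAD -> counter=5 r=(3,5,5) succ=(2,2,0) retry=(0,0,1)
12. t3 CAS -> counter=6 r=(3,5,5) succ=(2,2,1) retry=(0,0,1)
13. t3 LOAD -> counter=6 r=(3,5,6) succ=(2,2,1) retry=(0,0,1)
14. t3 CAS -> counter=7 r=(3,5,6) succ=(2,2,2) retry=(0,0,1)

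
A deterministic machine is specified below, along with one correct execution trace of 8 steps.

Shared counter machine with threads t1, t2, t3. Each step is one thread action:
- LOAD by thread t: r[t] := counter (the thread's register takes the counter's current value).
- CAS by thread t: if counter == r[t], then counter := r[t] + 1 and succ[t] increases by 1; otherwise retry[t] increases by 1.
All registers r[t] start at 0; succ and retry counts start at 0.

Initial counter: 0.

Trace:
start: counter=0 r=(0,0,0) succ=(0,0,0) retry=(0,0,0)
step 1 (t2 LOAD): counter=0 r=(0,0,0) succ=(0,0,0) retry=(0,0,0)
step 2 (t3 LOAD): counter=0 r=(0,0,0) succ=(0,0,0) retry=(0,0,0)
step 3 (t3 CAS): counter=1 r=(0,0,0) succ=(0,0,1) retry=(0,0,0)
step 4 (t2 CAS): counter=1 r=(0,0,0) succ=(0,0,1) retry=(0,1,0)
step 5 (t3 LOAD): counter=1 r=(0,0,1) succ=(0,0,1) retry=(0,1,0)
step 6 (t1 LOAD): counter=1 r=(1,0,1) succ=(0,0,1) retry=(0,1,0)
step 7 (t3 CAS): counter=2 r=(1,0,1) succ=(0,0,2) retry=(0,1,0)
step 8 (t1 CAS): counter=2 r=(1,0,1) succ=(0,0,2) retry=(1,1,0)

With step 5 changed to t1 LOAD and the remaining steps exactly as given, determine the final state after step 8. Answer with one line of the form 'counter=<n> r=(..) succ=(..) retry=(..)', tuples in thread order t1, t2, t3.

(re-executing from step 5 with the substitution; state before step 5: counter=1 r=(0,0,0) succ=(0,0,1) retry=(0,1,0))
step 5 (t1 LOAD): counter=1 r=(1,0,0) succ=(0,0,1) retry=(0,1,0)
step 6 (t1 LOAD): counter=1 r=(1,0,0) succ=(0,0,1) retry=(0,1,0)
step 7 (t3 CAS): counter=1 r=(1,0,0) succ=(0,0,1) retry=(0,1,1)
step 8 (t1 CAS): counter=2 r=(1,0,0) succ=(1,0,1) retry=(0,1,1)

counter=2 r=(1,0,0) succ=(1,0,1) retry=(0,1,1)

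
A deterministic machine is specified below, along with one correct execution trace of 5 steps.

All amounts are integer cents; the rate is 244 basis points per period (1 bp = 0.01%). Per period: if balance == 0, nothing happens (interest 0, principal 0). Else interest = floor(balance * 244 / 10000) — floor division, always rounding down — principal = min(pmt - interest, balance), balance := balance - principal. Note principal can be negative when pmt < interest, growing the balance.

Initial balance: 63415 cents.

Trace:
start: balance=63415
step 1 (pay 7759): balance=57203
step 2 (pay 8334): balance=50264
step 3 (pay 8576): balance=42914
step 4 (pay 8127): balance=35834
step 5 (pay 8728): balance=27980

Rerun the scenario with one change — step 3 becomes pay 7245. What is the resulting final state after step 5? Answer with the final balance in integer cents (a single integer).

(re-executing from step 3 with the substitution; state before step 3: balance=50264)
step 3 (pay 7245): balance=44245
step 4 (pay 8127): balance=37197
step 5 (pay 8728): balance=29376

29376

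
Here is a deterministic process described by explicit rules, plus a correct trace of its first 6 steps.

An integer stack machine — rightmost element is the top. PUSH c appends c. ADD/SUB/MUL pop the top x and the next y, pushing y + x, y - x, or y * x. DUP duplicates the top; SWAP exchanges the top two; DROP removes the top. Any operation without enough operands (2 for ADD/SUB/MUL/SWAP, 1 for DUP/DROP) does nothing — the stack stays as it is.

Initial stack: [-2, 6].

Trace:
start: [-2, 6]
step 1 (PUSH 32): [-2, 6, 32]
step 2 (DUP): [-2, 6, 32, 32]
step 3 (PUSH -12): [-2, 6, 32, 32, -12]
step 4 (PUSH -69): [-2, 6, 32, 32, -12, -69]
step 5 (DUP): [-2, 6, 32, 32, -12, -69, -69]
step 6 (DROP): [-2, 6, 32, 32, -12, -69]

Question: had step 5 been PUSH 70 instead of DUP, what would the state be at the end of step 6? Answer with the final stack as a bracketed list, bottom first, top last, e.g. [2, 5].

[-2, 6, 32, 32, -12, -69]

(re-executing from step 5 with the substitution; state before step 5: [-2, 6, 32, 32, -12, -69])
step 5 (PUSH 70): [-2, 6, 32, 32, -12, -69, 70]
step 6 (DROP): [-2, 6, 32, 32, -12, -69]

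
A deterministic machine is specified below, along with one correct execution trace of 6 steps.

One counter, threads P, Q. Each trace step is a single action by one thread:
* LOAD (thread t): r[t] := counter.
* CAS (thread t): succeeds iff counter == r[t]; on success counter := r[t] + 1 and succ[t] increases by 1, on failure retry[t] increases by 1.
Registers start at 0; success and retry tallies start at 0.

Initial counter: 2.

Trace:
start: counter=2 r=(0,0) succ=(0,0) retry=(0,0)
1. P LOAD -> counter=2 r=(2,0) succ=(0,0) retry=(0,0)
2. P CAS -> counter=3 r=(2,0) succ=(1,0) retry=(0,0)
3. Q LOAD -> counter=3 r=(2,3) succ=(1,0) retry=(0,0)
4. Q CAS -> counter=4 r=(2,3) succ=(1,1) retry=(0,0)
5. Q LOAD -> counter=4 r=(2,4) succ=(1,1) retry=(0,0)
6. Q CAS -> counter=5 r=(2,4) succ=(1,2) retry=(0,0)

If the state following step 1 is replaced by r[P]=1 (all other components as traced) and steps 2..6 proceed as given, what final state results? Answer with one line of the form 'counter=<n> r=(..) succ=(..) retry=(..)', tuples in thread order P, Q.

state after step 1 := counter=2 r=(1,0) succ=(0,0) retry=(0,0)
2. P CAS -> counter=2 r=(1,0) succ=(0,0) retry=(1,0)
3. Q LOAD -> counter=2 r=(1,2) succ=(0,0) retry=(1,0)
4. Q CAS -> counter=3 r=(1,2) succ=(0,1) retry=(1,0)
5. Q LOAD -> counter=3 r=(1,3) succ=(0,1) retry=(1,0)
6. Q CAS -> counter=4 r=(1,3) succ=(0,2) retry=(1,0)

counter=4 r=(1,3) succ=(0,2) retry=(1,0)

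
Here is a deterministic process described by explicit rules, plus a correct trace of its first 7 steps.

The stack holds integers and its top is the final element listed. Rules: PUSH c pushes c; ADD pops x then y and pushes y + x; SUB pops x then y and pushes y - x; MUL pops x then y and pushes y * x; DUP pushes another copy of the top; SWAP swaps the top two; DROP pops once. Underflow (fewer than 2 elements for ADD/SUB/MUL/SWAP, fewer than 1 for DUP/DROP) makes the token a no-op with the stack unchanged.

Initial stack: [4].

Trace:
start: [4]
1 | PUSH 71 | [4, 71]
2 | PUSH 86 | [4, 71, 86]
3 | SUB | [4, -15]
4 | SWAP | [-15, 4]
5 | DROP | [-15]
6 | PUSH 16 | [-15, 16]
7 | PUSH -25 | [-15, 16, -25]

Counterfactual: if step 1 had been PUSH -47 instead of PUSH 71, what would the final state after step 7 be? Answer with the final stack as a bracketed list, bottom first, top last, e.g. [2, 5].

(re-executing from step 1 with the substitution; state before step 1: [4])
1 | PUSH -47 | [4, -47]
2 | PUSH 86 | [4, -47, 86]
3 | SUB | [4, -133]
4 | SWAP | [-133, 4]
5 | DROP | [-133]
6 | PUSH 16 | [-133, 16]
7 | PUSH -25 | [-133, 16, -25]

[-133, 16, -25]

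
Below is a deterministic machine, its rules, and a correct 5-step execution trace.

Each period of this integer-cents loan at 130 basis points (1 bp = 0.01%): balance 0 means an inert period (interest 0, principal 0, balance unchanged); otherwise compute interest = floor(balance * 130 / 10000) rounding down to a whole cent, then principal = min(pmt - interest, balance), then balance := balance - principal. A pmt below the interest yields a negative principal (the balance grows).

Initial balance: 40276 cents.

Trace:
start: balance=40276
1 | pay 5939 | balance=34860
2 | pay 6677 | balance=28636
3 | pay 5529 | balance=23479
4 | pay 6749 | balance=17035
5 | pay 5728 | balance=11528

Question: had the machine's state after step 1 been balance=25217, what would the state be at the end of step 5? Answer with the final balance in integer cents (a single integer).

1373

state after step 1 := balance=25217
2 | pay 6677 | balance=18867
3 | pay 5529 | balance=13583
4 | pay 6749 | balance=7010
5 | pay 5728 | balance=1373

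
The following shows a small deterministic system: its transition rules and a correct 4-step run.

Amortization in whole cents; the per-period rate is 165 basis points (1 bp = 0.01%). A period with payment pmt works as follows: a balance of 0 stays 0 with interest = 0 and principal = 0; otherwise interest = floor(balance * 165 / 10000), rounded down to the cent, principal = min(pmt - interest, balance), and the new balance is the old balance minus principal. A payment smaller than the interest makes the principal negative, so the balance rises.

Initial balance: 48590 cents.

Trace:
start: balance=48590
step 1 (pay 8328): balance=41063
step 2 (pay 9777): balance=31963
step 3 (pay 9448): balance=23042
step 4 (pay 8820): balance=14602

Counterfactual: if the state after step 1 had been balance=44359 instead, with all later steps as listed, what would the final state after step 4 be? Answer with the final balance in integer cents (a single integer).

18063

state after step 1 := balance=44359
step 2 (pay 9777): balance=35313
step 3 (pay 9448): balance=26447
step 4 (pay 8820): balance=18063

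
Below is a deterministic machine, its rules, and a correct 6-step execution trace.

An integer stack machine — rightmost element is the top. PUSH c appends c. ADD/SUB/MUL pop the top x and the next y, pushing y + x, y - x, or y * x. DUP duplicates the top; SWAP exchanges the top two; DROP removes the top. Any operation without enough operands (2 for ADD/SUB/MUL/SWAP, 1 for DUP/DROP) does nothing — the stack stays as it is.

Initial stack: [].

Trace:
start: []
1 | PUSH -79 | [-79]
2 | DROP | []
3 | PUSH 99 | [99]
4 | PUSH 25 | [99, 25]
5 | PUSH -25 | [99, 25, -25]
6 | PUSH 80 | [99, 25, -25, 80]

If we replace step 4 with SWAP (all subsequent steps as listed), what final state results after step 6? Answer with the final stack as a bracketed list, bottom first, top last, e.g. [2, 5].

(re-executing from step 4 with the substitution; state before step 4: [99])
4 | SWAP | [99]
5 | PUSH -25 | [99, -25]
6 | PUSH 80 | [99, -25, 80]

[99, -25, 80]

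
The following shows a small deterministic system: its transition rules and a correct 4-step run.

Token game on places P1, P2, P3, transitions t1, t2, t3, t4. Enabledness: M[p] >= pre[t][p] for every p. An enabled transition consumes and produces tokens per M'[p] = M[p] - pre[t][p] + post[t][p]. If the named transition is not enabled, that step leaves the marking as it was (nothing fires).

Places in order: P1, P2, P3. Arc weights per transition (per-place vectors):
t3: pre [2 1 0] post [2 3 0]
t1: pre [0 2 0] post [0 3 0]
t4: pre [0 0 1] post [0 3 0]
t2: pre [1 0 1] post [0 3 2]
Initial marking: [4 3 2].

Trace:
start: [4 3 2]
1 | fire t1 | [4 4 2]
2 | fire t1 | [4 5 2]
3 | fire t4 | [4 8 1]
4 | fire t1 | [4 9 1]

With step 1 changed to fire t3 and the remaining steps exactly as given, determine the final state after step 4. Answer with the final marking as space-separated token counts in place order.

(re-executing from step 1 with the substitution; state before step 1: [4 3 2])
1 | fire t3 | [4 5 2]
2 | fire t1 | [4 6 2]
3 | fire t4 | [4 9 1]
4 | fire t1 | [4 10 1]

4 10 1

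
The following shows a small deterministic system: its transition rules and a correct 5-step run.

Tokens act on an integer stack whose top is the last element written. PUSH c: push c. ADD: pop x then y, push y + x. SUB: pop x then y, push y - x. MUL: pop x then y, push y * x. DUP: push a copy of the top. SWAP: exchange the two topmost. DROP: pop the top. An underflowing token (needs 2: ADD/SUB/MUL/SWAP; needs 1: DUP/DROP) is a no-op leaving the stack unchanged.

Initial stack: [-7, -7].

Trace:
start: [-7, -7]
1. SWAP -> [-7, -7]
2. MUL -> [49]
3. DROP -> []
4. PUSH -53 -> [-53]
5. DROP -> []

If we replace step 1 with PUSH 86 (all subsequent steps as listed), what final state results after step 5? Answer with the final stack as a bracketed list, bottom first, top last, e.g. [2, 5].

(re-executing from step 1 with the substitution; state before step 1: [-7, -7])
1. PUSH 86 -> [-7, -7, 86]
2. MUL -> [-7, -602]
3. DROP -> [-7]
4. PUSH -53 -> [-7, -53]
5. DROP -> [-7]

[-7]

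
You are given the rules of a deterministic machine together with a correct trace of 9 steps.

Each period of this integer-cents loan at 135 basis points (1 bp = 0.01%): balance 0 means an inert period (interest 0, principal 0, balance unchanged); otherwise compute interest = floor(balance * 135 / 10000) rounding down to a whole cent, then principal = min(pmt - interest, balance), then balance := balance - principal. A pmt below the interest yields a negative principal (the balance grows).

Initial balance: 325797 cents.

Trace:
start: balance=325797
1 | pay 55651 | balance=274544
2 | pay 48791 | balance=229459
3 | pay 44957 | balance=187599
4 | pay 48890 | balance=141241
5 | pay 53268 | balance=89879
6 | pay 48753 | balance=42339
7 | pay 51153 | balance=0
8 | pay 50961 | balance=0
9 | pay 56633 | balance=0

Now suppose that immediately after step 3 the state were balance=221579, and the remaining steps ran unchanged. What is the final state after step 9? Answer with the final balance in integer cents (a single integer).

state after step 3 := balance=221579
4 | pay 48890 | balance=175680
5 | pay 53268 | balance=124783
6 | pay 48753 | balance=77714
7 | pay 51153 | balance=27610
8 | pay 50961 | balance=0
9 | pay 56633 | balance=0

0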